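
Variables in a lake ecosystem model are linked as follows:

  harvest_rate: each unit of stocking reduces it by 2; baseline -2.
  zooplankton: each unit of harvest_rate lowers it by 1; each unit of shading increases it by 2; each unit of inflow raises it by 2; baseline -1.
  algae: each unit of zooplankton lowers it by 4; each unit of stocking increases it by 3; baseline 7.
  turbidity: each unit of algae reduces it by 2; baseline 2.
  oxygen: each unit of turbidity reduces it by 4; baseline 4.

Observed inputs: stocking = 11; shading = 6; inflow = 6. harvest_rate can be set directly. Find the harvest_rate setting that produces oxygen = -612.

harvest_rate = -6

Intervening on harvest_rate fixes its value directly, overriding its dependence on stocking.
Substituting into the zooplankton equation gives zooplankton = -harvest_rate + 23.
Substituting into the algae equation gives algae = 4*harvest_rate - 52.
Substituting into the turbidity equation gives turbidity = -8*harvest_rate + 106.
Substituting into the oxygen equation gives oxygen = 32*harvest_rate - 420.
Solve 32*harvest_rate - 420 = -612: harvest_rate = (-612 + 420) / 32 = -6.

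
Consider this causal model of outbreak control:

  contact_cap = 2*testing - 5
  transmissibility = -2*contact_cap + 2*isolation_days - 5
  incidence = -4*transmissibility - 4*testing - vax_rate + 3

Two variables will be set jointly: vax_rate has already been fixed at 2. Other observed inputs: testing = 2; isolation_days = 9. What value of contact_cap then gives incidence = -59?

contact_cap = 0

With vax_rate held at 2:
Intervening on contact_cap fixes its value directly, overriding its dependence on testing.
Substituting into the transmissibility equation gives transmissibility = -2*contact_cap + 13.
incidence becomes 8*contact_cap - 59.
Solve 8*contact_cap - 59 = -59: contact_cap = (-59 + 59) / 8 = 0.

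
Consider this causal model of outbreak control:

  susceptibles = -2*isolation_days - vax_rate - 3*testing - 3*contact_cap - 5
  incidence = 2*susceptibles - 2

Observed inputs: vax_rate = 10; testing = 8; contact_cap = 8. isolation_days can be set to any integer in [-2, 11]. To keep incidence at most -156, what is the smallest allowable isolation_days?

Substituting into the susceptibles equation gives susceptibles = -2*isolation_days - 63.
So incidence = -4*isolation_days - 128.
Require -4*isolation_days - 128 ≤ -156, so isolation_days ≥ 7.
The smallest integer in [-2, 11] satisfying this is 7.

isolation_days = 7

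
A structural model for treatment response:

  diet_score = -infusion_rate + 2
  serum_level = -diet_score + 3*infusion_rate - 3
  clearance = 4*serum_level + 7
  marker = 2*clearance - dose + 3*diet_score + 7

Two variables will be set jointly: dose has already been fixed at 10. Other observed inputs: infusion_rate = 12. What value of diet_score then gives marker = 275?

With dose held at 10:
Intervening on diet_score fixes its value directly, overriding its dependence on infusion_rate.
Substituting into the serum_level equation gives serum_level = -diet_score + 33.
So clearance = -4*diet_score + 139.
So marker = -5*diet_score + 275.
Solve -5*diet_score + 275 = 275: diet_score = (275 - 275) / -5 = 0.

diet_score = 0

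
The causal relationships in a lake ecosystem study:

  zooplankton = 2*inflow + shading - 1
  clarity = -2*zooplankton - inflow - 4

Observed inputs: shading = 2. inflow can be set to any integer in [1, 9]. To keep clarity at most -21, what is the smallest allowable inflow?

Substituting into the zooplankton equation gives zooplankton = 2*inflow + 1.
Substituting into the clarity equation gives clarity = -5*inflow - 6.
Require -5*inflow - 6 ≤ -21, so inflow ≥ 3.
The smallest integer in [1, 9] satisfying this is 3.

inflow = 3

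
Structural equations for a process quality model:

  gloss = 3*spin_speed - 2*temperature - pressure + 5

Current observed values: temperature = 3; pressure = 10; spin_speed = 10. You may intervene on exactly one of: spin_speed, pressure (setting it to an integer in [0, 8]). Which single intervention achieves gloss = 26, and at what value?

set pressure = 3

Intervening on spin_speed: gloss = 3*spin_speed - 11. Reaching 26 requires spin_speed = 37/3, not an integer.
Intervening on pressure: with other inputs at their observed values, gloss = -pressure + 29. Solving for 26 gives pressure = 3, within [0, 8].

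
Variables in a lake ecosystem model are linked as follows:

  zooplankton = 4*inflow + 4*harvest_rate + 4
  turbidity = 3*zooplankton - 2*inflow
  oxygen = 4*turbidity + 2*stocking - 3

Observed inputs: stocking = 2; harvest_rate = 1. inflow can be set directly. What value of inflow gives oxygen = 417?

Substituting into the zooplankton equation gives zooplankton = 4*inflow + 8.
Substituting into the turbidity equation gives turbidity = 10*inflow + 24.
So oxygen = 40*inflow + 97.
Solve 40*inflow + 97 = 417: inflow = (417 - 97) / 40 = 8.

inflow = 8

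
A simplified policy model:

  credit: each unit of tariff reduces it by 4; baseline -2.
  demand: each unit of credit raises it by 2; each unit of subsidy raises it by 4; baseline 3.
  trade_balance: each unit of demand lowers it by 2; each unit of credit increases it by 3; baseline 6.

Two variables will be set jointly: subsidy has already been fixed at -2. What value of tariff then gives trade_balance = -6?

tariff = -6

With subsidy held at -2:
Substituting into the demand equation gives demand = -8*tariff - 9.
This gives trade_balance = 4*tariff + 18.
Solve 4*tariff + 18 = -6: tariff = (-6 - 18) / 4 = -6.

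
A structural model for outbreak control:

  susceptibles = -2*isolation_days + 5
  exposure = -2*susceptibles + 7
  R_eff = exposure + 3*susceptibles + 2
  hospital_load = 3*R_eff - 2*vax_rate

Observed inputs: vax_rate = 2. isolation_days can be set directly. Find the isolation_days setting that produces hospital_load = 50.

isolation_days = -2

Substituting into the exposure equation gives exposure = 4*isolation_days - 3.
So R_eff = -2*isolation_days + 14.
This gives hospital_load = -6*isolation_days + 38.
Solve -6*isolation_days + 38 = 50: isolation_days = (50 - 38) / -6 = -2.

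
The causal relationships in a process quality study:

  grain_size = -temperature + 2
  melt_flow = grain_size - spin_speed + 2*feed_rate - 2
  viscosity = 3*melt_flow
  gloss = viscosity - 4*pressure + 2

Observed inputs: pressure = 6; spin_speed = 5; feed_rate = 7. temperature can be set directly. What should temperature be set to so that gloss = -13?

temperature = 6

Substituting into the melt_flow equation gives melt_flow = -temperature + 9.
viscosity becomes -3*temperature + 27.
Substituting into the gloss equation gives gloss = -3*temperature + 5.
Solve -3*temperature + 5 = -13: temperature = (-13 - 5) / -3 = 6.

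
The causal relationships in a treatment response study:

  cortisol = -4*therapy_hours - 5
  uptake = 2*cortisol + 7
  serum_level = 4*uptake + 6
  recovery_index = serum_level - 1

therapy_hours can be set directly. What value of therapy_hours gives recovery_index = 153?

therapy_hours = -5

Substituting into the uptake equation gives uptake = -8*therapy_hours - 3.
Substituting into the serum_level equation gives serum_level = -32*therapy_hours - 6.
Substituting into the recovery_index equation gives recovery_index = -32*therapy_hours - 7.
Solve -32*therapy_hours - 7 = 153: therapy_hours = (153 + 7) / -32 = -5.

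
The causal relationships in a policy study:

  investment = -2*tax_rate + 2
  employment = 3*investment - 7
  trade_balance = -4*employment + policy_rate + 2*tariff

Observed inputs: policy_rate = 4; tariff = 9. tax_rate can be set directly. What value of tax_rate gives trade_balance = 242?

tax_rate = 9

Substituting into the employment equation gives employment = -6*tax_rate - 1.
trade_balance becomes 24*tax_rate + 26.
Solve 24*tax_rate + 26 = 242: tax_rate = (242 - 26) / 24 = 9.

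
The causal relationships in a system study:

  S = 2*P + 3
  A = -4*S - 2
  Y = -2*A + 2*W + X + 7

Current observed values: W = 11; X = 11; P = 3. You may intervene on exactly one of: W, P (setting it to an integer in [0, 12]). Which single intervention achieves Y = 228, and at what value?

set P = 10

Intervening on W: Y = 2*W + 94. Reaching 228 requires W = 67, outside [0, 12].
Intervening on P: with other inputs at their observed values, Y = 16*P + 68. Solving for 228 gives P = 10, within [0, 12].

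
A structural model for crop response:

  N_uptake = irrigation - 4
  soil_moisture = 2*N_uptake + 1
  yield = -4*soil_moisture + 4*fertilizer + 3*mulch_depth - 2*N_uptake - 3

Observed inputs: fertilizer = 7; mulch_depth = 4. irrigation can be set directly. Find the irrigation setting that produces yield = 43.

Substituting into the soil_moisture equation gives soil_moisture = 2*irrigation - 7.
So yield = -10*irrigation + 73.
Solve -10*irrigation + 73 = 43: irrigation = (43 - 73) / -10 = 3.

irrigation = 3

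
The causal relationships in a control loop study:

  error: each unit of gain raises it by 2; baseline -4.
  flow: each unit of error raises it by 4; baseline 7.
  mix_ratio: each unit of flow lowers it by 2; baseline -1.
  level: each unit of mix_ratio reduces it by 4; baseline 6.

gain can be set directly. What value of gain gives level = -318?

gain = -4

Substituting into the flow equation gives flow = 8*gain - 9.
Substituting into the mix_ratio equation gives mix_ratio = -16*gain + 17.
Substituting into the level equation gives level = 64*gain - 62.
Solve 64*gain - 62 = -318: gain = (-318 + 62) / 64 = -4.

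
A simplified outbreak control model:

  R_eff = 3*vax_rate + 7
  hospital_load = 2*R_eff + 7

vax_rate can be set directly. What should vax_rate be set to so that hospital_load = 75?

Substituting into the hospital_load equation gives hospital_load = 6*vax_rate + 21.
Solve 6*vax_rate + 21 = 75: vax_rate = (75 - 21) / 6 = 9.

vax_rate = 9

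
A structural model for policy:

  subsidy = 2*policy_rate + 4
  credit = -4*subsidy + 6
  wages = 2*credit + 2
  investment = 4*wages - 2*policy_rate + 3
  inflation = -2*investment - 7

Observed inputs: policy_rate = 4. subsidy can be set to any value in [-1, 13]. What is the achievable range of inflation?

-173 to 723

Intervening on subsidy fixes its value directly, overriding its dependence on policy_rate.
Substituting into the wages equation gives wages = -8*subsidy + 14.
Substituting into the investment equation gives investment = -32*subsidy + 51.
So inflation = 64*subsidy - 109.
Linear in subsidy, so extremes are at the endpoints: subsidy = -1 gives inflation = -173; subsidy = 13 gives inflation = 723.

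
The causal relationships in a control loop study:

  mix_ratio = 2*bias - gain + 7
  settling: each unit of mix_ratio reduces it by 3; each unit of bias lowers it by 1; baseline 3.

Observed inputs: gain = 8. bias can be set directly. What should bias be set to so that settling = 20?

Substituting into the mix_ratio equation gives mix_ratio = 2*bias - 1.
Substituting into the settling equation gives settling = -7*bias + 6.
Solve -7*bias + 6 = 20: bias = (20 - 6) / -7 = -2.

bias = -2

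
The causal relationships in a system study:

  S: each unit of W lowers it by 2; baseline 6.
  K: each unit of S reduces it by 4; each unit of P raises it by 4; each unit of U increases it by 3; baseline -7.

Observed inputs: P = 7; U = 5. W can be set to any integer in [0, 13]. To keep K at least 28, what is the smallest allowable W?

Substituting into the K equation gives K = 8*W + 12.
Require 8*W + 12 ≥ 28, so W ≥ 2.
The smallest integer in [0, 13] satisfying this is 2.

W = 2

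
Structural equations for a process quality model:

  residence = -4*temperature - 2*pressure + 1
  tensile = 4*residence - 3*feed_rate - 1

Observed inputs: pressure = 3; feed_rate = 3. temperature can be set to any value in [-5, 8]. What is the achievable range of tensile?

Substituting into the residence equation gives residence = -4*temperature - 5.
So tensile = -16*temperature - 30.
Linear in temperature, so extremes are at the endpoints: temperature = -5 gives tensile = 50; temperature = 8 gives tensile = -158.

-158 to 50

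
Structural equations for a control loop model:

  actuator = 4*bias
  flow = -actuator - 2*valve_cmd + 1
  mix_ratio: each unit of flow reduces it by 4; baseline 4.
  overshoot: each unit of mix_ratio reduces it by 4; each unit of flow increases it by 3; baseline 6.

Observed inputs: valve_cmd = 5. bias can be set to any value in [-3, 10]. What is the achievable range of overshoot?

Substituting into the flow equation gives flow = -4*bias - 9.
So mix_ratio = 16*bias + 40.
Substituting into the overshoot equation gives overshoot = -76*bias - 181.
Linear in bias, so extremes are at the endpoints: bias = -3 gives overshoot = 47; bias = 10 gives overshoot = -941.

-941 to 47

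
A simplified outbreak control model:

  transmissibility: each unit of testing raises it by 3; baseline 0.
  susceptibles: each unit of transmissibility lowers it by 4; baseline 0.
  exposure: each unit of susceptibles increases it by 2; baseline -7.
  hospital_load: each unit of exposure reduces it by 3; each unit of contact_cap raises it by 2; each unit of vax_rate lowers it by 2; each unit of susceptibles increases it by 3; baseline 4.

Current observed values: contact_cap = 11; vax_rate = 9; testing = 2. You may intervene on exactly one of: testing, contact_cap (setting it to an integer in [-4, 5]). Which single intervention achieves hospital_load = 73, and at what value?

set contact_cap = -3

Intervening on testing: hospital_load = 36*testing + 29. Reaching 73 requires testing = 11/9, not an integer.
Intervening on contact_cap: with other inputs at their observed values, hospital_load = 2*contact_cap + 79. Solving for 73 gives contact_cap = -3, within [-4, 5].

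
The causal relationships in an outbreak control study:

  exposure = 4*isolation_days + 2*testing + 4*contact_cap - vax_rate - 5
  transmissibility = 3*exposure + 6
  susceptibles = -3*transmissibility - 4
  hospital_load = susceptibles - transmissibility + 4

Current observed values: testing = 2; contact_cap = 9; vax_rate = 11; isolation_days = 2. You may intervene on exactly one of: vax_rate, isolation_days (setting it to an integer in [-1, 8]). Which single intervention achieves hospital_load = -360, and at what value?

set isolation_days = 1

Intervening on vax_rate: hospital_load = 12*vax_rate - 540. Reaching -360 requires vax_rate = 15, outside [-1, 8].
Intervening on isolation_days: with other inputs at their observed values, hospital_load = -48*isolation_days - 312. Solving for -360 gives isolation_days = 1, within [-1, 8].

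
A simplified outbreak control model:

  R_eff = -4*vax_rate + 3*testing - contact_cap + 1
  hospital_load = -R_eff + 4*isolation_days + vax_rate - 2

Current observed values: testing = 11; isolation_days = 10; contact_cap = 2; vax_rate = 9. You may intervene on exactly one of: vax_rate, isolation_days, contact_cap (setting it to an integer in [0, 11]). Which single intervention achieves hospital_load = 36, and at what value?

Intervening on vax_rate: with other inputs at their observed values, hospital_load = 5*vax_rate + 6. Solving for 36 gives vax_rate = 6, within [0, 11].
Intervening on isolation_days: hospital_load = 4*isolation_days + 11. Reaching 36 requires isolation_days = 25/4, not an integer.
Intervening on contact_cap: hospital_load = contact_cap + 49. Reaching 36 requires contact_cap = -13, outside [0, 11].

set vax_rate = 6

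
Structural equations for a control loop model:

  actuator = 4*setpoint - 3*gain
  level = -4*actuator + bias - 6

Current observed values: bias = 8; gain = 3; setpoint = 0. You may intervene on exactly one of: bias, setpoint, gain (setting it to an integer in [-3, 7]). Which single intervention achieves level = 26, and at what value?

set gain = 2

Intervening on bias: level = bias + 30. Reaching 26 requires bias = -4, outside [-3, 7].
Intervening on setpoint: level = -16*setpoint + 38. Reaching 26 requires setpoint = 3/4, not an integer.
Intervening on gain: with other inputs at their observed values, level = 12*gain + 2. Solving for 26 gives gain = 2, within [-3, 7].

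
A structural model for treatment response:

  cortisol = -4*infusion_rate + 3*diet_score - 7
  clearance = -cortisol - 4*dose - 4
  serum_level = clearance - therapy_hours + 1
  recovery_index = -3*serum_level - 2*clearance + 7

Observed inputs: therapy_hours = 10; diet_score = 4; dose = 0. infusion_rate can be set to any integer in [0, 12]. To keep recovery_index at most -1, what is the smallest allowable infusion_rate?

infusion_rate = 4

Substituting into the cortisol equation gives cortisol = -4*infusion_rate + 5.
Substituting into the clearance equation gives clearance = 4*infusion_rate - 9.
Substituting into the serum_level equation gives serum_level = 4*infusion_rate - 18.
recovery_index becomes -20*infusion_rate + 79.
Require -20*infusion_rate + 79 ≤ -1, so infusion_rate ≥ 4.
The smallest integer in [0, 12] satisfying this is 4.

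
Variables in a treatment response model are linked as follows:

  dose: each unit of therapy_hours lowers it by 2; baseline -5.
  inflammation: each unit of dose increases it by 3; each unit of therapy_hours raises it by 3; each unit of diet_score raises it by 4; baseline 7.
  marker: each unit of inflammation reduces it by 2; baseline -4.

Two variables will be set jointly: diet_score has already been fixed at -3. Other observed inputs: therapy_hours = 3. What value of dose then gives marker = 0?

With diet_score held at -3:
Intervening on dose fixes its value directly, overriding its dependence on therapy_hours.
Substituting into the inflammation equation gives inflammation = 3*dose + 4.
Substituting into the marker equation gives marker = -6*dose - 12.
Solve -6*dose - 12 = 0: dose = (0 + 12) / -6 = -2.

dose = -2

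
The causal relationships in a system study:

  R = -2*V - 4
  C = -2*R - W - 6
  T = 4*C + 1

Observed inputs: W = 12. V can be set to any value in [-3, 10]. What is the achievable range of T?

-87 to 121

Substituting into the C equation gives C = 4*V - 10.
Substituting into the T equation gives T = 16*V - 39.
Linear in V, so extremes are at the endpoints: V = -3 gives T = -87; V = 10 gives T = 121.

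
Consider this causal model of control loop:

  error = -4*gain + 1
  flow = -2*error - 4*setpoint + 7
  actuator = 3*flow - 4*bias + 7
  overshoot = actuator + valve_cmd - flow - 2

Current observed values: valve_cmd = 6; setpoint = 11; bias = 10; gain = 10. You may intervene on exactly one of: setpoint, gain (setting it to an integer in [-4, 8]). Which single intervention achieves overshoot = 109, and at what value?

set setpoint = 4

Intervening on setpoint: with other inputs at their observed values, overshoot = -8*setpoint + 141. Solving for 109 gives setpoint = 4, within [-4, 8].
Intervening on gain: overshoot = 16*gain - 107. Reaching 109 requires gain = 27/2, not an integer.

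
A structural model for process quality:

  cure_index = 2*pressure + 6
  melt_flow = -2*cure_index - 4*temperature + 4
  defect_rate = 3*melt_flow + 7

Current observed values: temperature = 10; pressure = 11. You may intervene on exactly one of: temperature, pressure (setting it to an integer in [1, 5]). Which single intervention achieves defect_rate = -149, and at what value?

Intervening on temperature: defect_rate = -12*temperature - 149. Reaching -149 requires temperature = 0, outside [1, 5].
Intervening on pressure: with other inputs at their observed values, defect_rate = -12*pressure - 137. Solving for -149 gives pressure = 1, within [1, 5].

set pressure = 1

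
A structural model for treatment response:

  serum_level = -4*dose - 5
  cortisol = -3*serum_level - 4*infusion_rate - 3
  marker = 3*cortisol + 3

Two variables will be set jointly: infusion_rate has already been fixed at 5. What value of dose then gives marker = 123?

dose = 4

With infusion_rate held at 5:
Substituting into the cortisol equation gives cortisol = 12*dose - 8.
So marker = 36*dose - 21.
Solve 36*dose - 21 = 123: dose = (123 + 21) / 36 = 4.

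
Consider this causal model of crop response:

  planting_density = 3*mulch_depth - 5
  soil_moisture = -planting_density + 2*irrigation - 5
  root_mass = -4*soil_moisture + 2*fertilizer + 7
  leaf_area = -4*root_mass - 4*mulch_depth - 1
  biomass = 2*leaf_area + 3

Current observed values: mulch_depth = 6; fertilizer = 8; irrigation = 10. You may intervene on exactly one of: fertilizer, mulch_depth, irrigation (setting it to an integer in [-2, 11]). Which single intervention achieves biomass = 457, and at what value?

Intervening on fertilizer: biomass = -16*fertilizer - 39. Reaching 457 requires fertilizer = -31, outside [-2, 11].
Intervening on mulch_depth: with other inputs at their observed values, biomass = -104*mulch_depth + 457. Solving for 457 gives mulch_depth = 0, within [-2, 11].
Intervening on irrigation: biomass = 64*irrigation - 807. Reaching 457 requires irrigation = 79/4, not an integer.

set mulch_depth = 0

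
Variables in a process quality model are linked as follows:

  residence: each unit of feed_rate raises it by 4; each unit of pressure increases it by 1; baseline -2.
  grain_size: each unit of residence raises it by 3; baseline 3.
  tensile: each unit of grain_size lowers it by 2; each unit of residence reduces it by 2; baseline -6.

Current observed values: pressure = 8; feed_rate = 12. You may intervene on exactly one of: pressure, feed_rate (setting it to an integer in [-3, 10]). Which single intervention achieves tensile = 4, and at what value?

Intervening on pressure: tensile = -8*pressure - 380. Reaching 4 requires pressure = -48, outside [-3, 10].
Intervening on feed_rate: with other inputs at their observed values, tensile = -32*feed_rate - 60. Solving for 4 gives feed_rate = -2, within [-3, 10].

set feed_rate = -2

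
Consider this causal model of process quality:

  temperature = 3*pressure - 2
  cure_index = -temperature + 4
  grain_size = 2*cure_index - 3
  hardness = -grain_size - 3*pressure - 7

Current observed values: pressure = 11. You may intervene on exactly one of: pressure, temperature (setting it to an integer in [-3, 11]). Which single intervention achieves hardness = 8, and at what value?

set pressure = 8

Intervening on pressure: with other inputs at their observed values, hardness = 3*pressure - 16. Solving for 8 gives pressure = 8, within [-3, 11].
Intervening on temperature: hardness = 2*temperature - 45. Reaching 8 requires temperature = 53/2, not an integer.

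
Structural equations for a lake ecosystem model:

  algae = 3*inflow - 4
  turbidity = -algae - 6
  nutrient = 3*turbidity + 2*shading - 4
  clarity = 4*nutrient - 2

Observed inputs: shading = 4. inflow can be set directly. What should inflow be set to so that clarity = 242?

Substituting into the turbidity equation gives turbidity = -3*inflow - 2.
This gives nutrient = -9*inflow - 2.
Substituting into the clarity equation gives clarity = -36*inflow - 10.
Solve -36*inflow - 10 = 242: inflow = (242 + 10) / -36 = -7.

inflow = -7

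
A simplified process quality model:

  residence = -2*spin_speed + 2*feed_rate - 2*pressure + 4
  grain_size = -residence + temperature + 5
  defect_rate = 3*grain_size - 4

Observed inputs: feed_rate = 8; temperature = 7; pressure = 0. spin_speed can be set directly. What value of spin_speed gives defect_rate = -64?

Substituting into the residence equation gives residence = -2*spin_speed + 20.
Substituting into the grain_size equation gives grain_size = 2*spin_speed - 8.
Substituting into the defect_rate equation gives defect_rate = 6*spin_speed - 28.
Solve 6*spin_speed - 28 = -64: spin_speed = (-64 + 28) / 6 = -6.

spin_speed = -6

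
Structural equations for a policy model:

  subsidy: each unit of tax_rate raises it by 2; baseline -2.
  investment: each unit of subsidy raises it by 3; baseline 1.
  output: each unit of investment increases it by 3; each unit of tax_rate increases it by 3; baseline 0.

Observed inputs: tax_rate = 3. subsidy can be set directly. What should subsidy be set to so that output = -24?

Intervening on subsidy fixes its value directly, overriding its dependence on tax_rate.
Substituting into the output equation gives output = 9*subsidy + 12.
Solve 9*subsidy + 12 = -24: subsidy = (-24 - 12) / 9 = -4.

subsidy = -4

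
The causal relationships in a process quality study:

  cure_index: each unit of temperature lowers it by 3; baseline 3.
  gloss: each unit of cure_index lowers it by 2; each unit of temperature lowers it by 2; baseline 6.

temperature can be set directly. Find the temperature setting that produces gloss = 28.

temperature = 7

Substituting into the gloss equation gives gloss = 4*temperature.
Solve 4*temperature = 28: temperature = 28 / 4 = 7.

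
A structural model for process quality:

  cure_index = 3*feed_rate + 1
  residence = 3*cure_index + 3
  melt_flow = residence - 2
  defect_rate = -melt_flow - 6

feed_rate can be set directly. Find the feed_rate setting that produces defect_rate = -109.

Substituting into the residence equation gives residence = 9*feed_rate + 6.
Substituting into the melt_flow equation gives melt_flow = 9*feed_rate + 4.
So defect_rate = -9*feed_rate - 10.
Solve -9*feed_rate - 10 = -109: feed_rate = (-109 + 10) / -9 = 11.

feed_rate = 11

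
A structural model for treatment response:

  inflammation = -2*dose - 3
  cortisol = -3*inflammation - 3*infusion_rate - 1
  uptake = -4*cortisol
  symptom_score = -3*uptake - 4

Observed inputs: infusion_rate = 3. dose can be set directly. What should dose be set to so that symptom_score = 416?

Substituting into the cortisol equation gives cortisol = 6*dose - 1.
Substituting into the uptake equation gives uptake = -24*dose + 4.
This gives symptom_score = 72*dose - 16.
Solve 72*dose - 16 = 416: dose = (416 + 16) / 72 = 6.

dose = 6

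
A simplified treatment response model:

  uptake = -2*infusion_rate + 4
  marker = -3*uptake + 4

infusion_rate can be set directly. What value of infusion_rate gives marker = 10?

infusion_rate = 3

Substituting into the marker equation gives marker = 6*infusion_rate - 8.
Solve 6*infusion_rate - 8 = 10: infusion_rate = (10 + 8) / 6 = 3.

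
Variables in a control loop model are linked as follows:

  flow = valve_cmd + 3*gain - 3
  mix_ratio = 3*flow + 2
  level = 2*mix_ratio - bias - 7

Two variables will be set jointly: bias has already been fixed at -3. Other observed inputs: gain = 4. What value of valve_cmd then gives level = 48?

valve_cmd = -1

With bias held at -3:
Substituting into the flow equation gives flow = valve_cmd + 9.
This gives mix_ratio = 3*valve_cmd + 29.
level becomes 6*valve_cmd + 54.
Solve 6*valve_cmd + 54 = 48: valve_cmd = (48 - 54) / 6 = -1.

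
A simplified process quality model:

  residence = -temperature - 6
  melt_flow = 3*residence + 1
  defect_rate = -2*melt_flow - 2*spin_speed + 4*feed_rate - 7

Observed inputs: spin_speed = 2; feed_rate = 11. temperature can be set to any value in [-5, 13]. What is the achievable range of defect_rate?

Substituting into the melt_flow equation gives melt_flow = -3*temperature - 17.
Substituting into the defect_rate equation gives defect_rate = 6*temperature + 67.
Linear in temperature, so extremes are at the endpoints: temperature = -5 gives defect_rate = 37; temperature = 13 gives defect_rate = 145.

37 to 145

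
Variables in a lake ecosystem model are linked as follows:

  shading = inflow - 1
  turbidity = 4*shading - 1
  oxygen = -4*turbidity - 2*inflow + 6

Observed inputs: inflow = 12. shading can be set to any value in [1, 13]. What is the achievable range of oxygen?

-222 to -30

Intervening on shading fixes its value directly, overriding its dependence on inflow.
Substituting into the oxygen equation gives oxygen = -16*shading - 14.
Linear in shading, so extremes are at the endpoints: shading = 1 gives oxygen = -30; shading = 13 gives oxygen = -222.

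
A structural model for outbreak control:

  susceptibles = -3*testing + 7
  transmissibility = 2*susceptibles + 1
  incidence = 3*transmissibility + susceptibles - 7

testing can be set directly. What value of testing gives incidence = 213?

Substituting into the transmissibility equation gives transmissibility = -6*testing + 15.
Substituting into the incidence equation gives incidence = -21*testing + 45.
Solve -21*testing + 45 = 213: testing = (213 - 45) / -21 = -8.

testing = -8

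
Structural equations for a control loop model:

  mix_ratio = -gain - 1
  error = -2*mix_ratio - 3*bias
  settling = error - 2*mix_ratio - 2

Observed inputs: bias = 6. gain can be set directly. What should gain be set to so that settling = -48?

Substituting into the error equation gives error = 2*gain - 16.
Substituting into the settling equation gives settling = 4*gain - 16.
Solve 4*gain - 16 = -48: gain = (-48 + 16) / 4 = -8.

gain = -8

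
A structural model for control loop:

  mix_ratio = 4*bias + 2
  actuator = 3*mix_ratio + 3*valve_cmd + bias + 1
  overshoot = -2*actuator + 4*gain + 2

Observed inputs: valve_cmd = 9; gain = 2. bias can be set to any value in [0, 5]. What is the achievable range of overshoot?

-188 to -58

Substituting into the actuator equation gives actuator = 13*bias + 34.
This gives overshoot = -26*bias - 58.
Linear in bias, so extremes are at the endpoints: bias = 0 gives overshoot = -58; bias = 5 gives overshoot = -188.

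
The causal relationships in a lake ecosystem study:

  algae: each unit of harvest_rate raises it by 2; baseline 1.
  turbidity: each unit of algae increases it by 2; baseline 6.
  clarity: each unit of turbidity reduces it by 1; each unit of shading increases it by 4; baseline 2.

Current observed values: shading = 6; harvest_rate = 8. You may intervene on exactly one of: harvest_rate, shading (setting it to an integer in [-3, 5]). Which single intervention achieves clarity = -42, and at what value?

set shading = -1

Intervening on harvest_rate: clarity = -4*harvest_rate + 18. Reaching -42 requires harvest_rate = 15, outside [-3, 5].
Intervening on shading: with other inputs at their observed values, clarity = 4*shading - 38. Solving for -42 gives shading = -1, within [-3, 5].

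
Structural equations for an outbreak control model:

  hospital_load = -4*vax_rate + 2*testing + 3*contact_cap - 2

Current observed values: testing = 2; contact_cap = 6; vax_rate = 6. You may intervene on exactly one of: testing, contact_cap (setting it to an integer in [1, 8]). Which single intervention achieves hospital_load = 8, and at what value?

Intervening on testing: with other inputs at their observed values, hospital_load = 2*testing - 8. Solving for 8 gives testing = 8, within [1, 8].
Intervening on contact_cap: hospital_load = 3*contact_cap - 22. Reaching 8 requires contact_cap = 10, outside [1, 8].

set testing = 8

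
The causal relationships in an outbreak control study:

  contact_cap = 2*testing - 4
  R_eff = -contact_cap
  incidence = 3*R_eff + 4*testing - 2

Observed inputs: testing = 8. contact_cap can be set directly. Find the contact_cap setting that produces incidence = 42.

contact_cap = -4

Intervening on contact_cap fixes its value directly, overriding its dependence on testing.
Substituting into the incidence equation gives incidence = -3*contact_cap + 30.
Solve -3*contact_cap + 30 = 42: contact_cap = (42 - 30) / -3 = -4.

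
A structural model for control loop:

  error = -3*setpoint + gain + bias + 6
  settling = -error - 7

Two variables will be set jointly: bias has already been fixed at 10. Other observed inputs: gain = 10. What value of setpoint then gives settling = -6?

With bias held at 10:
Substituting into the error equation gives error = -3*setpoint + 26.
settling becomes 3*setpoint - 33.
Solve 3*setpoint - 33 = -6: setpoint = (-6 + 33) / 3 = 9.

setpoint = 9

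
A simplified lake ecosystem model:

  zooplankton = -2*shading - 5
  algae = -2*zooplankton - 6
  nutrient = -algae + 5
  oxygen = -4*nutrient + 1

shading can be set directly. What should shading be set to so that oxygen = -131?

shading = -8

Substituting into the algae equation gives algae = 4*shading + 4.
Substituting into the nutrient equation gives nutrient = -4*shading + 1.
This gives oxygen = 16*shading - 3.
Solve 16*shading - 3 = -131: shading = (-131 + 3) / 16 = -8.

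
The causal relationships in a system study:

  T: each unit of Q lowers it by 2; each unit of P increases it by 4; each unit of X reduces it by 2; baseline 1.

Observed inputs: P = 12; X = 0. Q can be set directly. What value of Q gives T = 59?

Substituting into the T equation gives T = -2*Q + 49.
Solve -2*Q + 49 = 59: Q = (59 - 49) / -2 = -5.

Q = -5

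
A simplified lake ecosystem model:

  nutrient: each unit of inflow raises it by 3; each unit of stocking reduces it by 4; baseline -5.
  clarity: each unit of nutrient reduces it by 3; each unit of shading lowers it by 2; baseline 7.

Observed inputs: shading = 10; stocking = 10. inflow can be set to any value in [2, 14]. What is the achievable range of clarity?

Substituting into the nutrient equation gives nutrient = 3*inflow - 45.
clarity becomes -9*inflow + 122.
Linear in inflow, so extremes are at the endpoints: inflow = 2 gives clarity = 104; inflow = 14 gives clarity = -4.

-4 to 104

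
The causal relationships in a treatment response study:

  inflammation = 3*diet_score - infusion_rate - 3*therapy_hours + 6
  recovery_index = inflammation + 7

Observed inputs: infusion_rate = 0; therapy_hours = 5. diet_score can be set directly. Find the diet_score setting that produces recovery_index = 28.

Substituting into the inflammation equation gives inflammation = 3*diet_score - 9.
Substituting into the recovery_index equation gives recovery_index = 3*diet_score - 2.
Solve 3*diet_score - 2 = 28: diet_score = (28 + 2) / 3 = 10.

diet_score = 10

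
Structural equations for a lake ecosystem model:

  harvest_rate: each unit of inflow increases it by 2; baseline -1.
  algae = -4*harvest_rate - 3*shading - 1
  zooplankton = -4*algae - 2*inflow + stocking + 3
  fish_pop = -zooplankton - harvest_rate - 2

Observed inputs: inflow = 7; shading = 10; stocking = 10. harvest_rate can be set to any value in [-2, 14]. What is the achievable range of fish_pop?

-363 to -91

Intervening on harvest_rate fixes its value directly, overriding its dependence on inflow.
Substituting into the algae equation gives algae = -4*harvest_rate - 31.
So zooplankton = 16*harvest_rate + 123.
Substituting into the fish_pop equation gives fish_pop = -17*harvest_rate - 125.
Linear in harvest_rate, so extremes are at the endpoints: harvest_rate = -2 gives fish_pop = -91; harvest_rate = 14 gives fish_pop = -363.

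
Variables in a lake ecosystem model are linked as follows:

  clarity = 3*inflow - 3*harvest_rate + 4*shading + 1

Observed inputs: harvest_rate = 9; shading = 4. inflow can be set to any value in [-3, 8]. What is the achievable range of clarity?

Substituting into the clarity equation gives clarity = 3*inflow - 10.
Linear in inflow, so extremes are at the endpoints: inflow = -3 gives clarity = -19; inflow = 8 gives clarity = 14.

-19 to 14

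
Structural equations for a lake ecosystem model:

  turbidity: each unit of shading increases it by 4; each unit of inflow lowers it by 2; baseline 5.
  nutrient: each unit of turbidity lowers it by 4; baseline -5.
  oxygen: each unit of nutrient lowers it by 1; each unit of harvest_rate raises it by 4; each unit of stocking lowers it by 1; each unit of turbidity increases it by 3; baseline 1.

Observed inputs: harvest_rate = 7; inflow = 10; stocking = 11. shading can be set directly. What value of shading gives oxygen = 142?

shading = 8

Substituting into the turbidity equation gives turbidity = 4*shading - 15.
This gives nutrient = -16*shading + 55.
oxygen becomes 28*shading - 82.
Solve 28*shading - 82 = 142: shading = (142 + 82) / 28 = 8.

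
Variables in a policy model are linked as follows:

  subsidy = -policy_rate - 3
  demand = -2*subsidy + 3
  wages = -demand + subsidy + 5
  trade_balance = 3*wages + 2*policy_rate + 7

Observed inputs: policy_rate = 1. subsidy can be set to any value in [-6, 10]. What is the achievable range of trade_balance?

-39 to 105

Intervening on subsidy fixes its value directly, overriding its dependence on policy_rate.
Substituting into the wages equation gives wages = 3*subsidy + 2.
This gives trade_balance = 9*subsidy + 15.
Linear in subsidy, so extremes are at the endpoints: subsidy = -6 gives trade_balance = -39; subsidy = 10 gives trade_balance = 105.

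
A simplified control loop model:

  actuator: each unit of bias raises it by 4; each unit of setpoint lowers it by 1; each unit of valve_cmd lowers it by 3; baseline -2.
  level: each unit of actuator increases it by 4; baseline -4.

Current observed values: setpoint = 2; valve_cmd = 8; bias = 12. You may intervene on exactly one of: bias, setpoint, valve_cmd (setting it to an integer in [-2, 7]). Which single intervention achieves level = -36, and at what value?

set bias = 5

Intervening on bias: with other inputs at their observed values, level = 16*bias - 116. Solving for -36 gives bias = 5, within [-2, 7].
Intervening on setpoint: level = -4*setpoint + 84. Reaching -36 requires setpoint = 30, outside [-2, 7].
Intervening on valve_cmd: level = -12*valve_cmd + 172. Reaching -36 requires valve_cmd = 52/3, not an integer.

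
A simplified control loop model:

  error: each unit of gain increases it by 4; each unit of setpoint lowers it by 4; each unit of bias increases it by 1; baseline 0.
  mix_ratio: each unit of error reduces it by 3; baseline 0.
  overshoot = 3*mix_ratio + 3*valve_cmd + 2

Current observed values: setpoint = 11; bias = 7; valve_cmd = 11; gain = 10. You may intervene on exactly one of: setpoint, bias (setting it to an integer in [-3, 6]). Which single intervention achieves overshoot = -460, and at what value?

Intervening on setpoint: with other inputs at their observed values, overshoot = 36*setpoint - 388. Solving for -460 gives setpoint = -2, within [-3, 6].
Intervening on bias: overshoot = -9*bias + 71. Reaching -460 requires bias = 59, outside [-3, 6].

set setpoint = -2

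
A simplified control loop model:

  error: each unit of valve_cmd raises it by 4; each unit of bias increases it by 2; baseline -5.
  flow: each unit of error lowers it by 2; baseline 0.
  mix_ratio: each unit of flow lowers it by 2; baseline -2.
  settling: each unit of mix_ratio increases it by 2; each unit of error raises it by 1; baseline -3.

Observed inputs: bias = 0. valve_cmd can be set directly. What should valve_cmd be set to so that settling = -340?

valve_cmd = -8

Substituting into the error equation gives error = 4*valve_cmd - 5.
Substituting into the flow equation gives flow = -8*valve_cmd + 10.
So mix_ratio = 16*valve_cmd - 22.
So settling = 36*valve_cmd - 52.
Solve 36*valve_cmd - 52 = -340: valve_cmd = (-340 + 52) / 36 = -8.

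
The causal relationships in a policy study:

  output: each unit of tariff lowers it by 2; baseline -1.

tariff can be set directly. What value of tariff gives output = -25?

Solve -2*tariff - 1 = -25: tariff = (-25 + 1) / -2 = 12.

tariff = 12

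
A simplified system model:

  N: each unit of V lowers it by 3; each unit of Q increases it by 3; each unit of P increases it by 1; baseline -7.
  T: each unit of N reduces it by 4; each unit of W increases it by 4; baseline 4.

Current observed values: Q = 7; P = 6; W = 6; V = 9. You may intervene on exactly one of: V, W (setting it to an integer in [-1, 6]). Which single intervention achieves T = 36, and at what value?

set W = 1

Intervening on V: T = 12*V - 52. Reaching 36 requires V = 22/3, not an integer.
Intervening on W: with other inputs at their observed values, T = 4*W + 32. Solving for 36 gives W = 1, within [-1, 6].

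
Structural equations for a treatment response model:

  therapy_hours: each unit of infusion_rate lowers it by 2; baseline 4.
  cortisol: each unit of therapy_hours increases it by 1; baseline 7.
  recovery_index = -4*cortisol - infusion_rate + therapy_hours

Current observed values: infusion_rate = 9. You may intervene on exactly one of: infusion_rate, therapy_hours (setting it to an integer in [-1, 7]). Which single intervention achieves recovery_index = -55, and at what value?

set therapy_hours = 6

Intervening on infusion_rate: recovery_index = 5*infusion_rate - 40. Reaching -55 requires infusion_rate = -3, outside [-1, 7].
Intervening on therapy_hours: with other inputs at their observed values, recovery_index = -3*therapy_hours - 37. Solving for -55 gives therapy_hours = 6, within [-1, 7].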